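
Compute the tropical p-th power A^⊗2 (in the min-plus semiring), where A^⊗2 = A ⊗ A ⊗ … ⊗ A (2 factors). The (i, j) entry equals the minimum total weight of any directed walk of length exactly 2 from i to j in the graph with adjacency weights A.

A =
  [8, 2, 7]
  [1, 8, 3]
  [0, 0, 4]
A^⊗2 =
  [3, 7, 5]
  [3, 3, 7]
  [1, 2, 3]

Each entry (A^⊗2)_ij equals the minimum over all length-2 walks i = v_0 → v_1 → … → v_2 = j of Σ_t A[v_t][v_{t+1}]. For example, for (i, j) = (0, 2) we minimise over 3 possible intermediate vertex sequences; the minimum is 5, attained along the walk 0 → 1 → 2.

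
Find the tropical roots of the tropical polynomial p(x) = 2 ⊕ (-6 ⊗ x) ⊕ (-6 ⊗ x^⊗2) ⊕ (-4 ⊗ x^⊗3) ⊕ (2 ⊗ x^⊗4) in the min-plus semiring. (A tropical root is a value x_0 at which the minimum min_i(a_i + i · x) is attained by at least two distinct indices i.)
Roots: {-6, -2, 0, 8}

Each tropical root is a break point of the lower envelope of the lines y = a_i + i · x (there are 5 lines, with slopes 0, 1, ..., 4). Only the lines that attain the minimum somewhere contribute to roots; other lines are dominated. Here the surviving (envelope) indices are i = 4, i = 3, i = 2, i = 1, i = 0.
Intersections between consecutive envelope lines give the roots: for adjacent envelope indices i < j the intersection is x = (a_i − a_j) / (j − i). Reading off the sorted break points: {-6, -2, 0, 8}.
Verification: at each break x_0, at least two indices attain the minimum of min_i(a_i + i · x_0).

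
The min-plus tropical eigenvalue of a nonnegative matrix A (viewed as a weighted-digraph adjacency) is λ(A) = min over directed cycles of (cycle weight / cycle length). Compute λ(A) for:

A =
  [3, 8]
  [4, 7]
λ(A) = 3

Enumerate directed cycles and compute their means (weight / length). Sample:
  cycle 0 → 0: weight = 3, length = 1, mean = 3/1 ≈ 3.000
  cycle 1 → 1: weight = 7, length = 1, mean = 7/1 ≈ 7.000
  cycle 0 → 1 → 0: weight = 12, length = 2, mean = 12/2 ≈ 6.000
  cycle 1 → 0 → 1: weight = 12, length = 2, mean = 12/2 ≈ 6.000
Minimum mean = 3.000, attained e.g. along the cycle 0 → 0 with weight 3 and length 1. So λ(A) = 3/1 = 3.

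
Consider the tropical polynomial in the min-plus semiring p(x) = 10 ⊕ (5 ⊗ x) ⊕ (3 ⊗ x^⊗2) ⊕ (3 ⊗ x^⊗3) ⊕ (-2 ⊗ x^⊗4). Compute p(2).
p(2) = 6

A tropical monomial a ⊗ x^⊗i evaluates to a + i · x. Evaluating each term at x = 2:
  Term 0 contributes 10 + 0 · 2 = 10
  Term 1 contributes 5 + 1 · 2 = 7
  Term 2 contributes 3 + 2 · 2 = 7
  Term 3 contributes 3 + 3 · 2 = 9
  Term 4 contributes -2 + 4 · 2 = 6
p(2) = ⊕ of these = min[10, 7, 7, 9, 6] = 6.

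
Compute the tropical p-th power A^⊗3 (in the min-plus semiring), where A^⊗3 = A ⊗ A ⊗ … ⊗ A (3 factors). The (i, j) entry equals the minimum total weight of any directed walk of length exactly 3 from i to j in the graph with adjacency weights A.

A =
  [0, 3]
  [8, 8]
A^⊗3 =
  [0, 3]
  [8, 11]

Each entry (A^⊗3)_ij equals the minimum over all length-3 walks i = v_0 → v_1 → … → v_3 = j of Σ_t A[v_t][v_{t+1}]. For example, for (i, j) = (0, 1) we minimise over 4 possible intermediate vertex sequences; the minimum is 3, attained along the walk 0 → 0 → 0 → 1.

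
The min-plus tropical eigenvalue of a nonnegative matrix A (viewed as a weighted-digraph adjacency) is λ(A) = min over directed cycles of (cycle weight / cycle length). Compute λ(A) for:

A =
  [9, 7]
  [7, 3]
λ(A) = 3

Enumerate directed cycles and compute their means (weight / length). Sample:
  cycle 0 → 0: weight = 9, length = 1, mean = 9/1 ≈ 9.000
  cycle 1 → 1: weight = 3, length = 1, mean = 3/1 ≈ 3.000
  cycle 0 → 1 → 0: weight = 14, length = 2, mean = 14/2 ≈ 7.000
  cycle 1 → 0 → 1: weight = 14, length = 2, mean = 14/2 ≈ 7.000
Minimum mean = 3.000, attained e.g. along the cycle 1 → 1 with weight 3 and length 1. So λ(A) = 3/1 = 3.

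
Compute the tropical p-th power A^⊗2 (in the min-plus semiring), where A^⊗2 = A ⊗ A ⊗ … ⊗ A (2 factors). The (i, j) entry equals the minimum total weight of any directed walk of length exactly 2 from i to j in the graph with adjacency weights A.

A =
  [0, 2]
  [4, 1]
A^⊗2 =
  [0, 2]
  [4, 2]

Each entry (A^⊗2)_ij equals the minimum over all length-2 walks i = v_0 → v_1 → … → v_2 = j of Σ_t A[v_t][v_{t+1}]. For example, for (i, j) = (0, 1) we minimise over 2 possible intermediate vertex sequences; the minimum is 2, attained along the walk 0 → 0 → 1.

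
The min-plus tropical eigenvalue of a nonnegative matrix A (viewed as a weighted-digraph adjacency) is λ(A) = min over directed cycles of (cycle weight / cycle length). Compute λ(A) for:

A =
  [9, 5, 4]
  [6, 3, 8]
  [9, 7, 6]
λ(A) = 3

Enumerate directed cycles and compute their means (weight / length). Sample:
  cycle 0 → 0: weight = 9, length = 1, mean = 9/1 ≈ 9.000
  cycle 1 → 1: weight = 3, length = 1, mean = 3/1 ≈ 3.000
  cycle 2 → 2: weight = 6, length = 1, mean = 6/1 ≈ 6.000
  cycle 0 → 1 → 0: weight = 11, length = 2, mean = 11/2 ≈ 5.500
  cycle 0 → 2 → 0: weight = 13, length = 2, mean = 13/2 ≈ 6.500
  cycle 1 → 0 → 1: weight = 11, length = 2, mean = 11/2 ≈ 5.500
Minimum mean = 3.000, attained e.g. along the cycle 1 → 1 with weight 3 and length 1. So λ(A) = 3/1 = 3.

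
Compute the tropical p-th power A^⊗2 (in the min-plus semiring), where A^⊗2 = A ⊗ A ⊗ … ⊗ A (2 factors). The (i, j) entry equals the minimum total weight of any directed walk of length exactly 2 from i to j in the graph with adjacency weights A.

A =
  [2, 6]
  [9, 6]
A^⊗2 =
  [4, 8]
  [11, 12]

Each entry (A^⊗2)_ij equals the minimum over all length-2 walks i = v_0 → v_1 → … → v_2 = j of Σ_t A[v_t][v_{t+1}]. For example, for (i, j) = (0, 1) we minimise over 2 possible intermediate vertex sequences; the minimum is 8, attained along the walk 0 → 0 → 1.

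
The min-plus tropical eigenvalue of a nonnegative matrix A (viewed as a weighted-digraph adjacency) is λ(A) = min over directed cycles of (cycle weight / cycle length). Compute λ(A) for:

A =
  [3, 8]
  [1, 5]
λ(A) = 3

Enumerate directed cycles and compute their means (weight / length). Sample:
  cycle 0 → 0: weight = 3, length = 1, mean = 3/1 ≈ 3.000
  cycle 1 → 1: weight = 5, length = 1, mean = 5/1 ≈ 5.000
  cycle 0 → 1 → 0: weight = 9, length = 2, mean = 9/2 ≈ 4.500
  cycle 1 → 0 → 1: weight = 9, length = 2, mean = 9/2 ≈ 4.500
Minimum mean = 3.000, attained e.g. along the cycle 0 → 0 with weight 3 and length 1. So λ(A) = 3/1 = 3.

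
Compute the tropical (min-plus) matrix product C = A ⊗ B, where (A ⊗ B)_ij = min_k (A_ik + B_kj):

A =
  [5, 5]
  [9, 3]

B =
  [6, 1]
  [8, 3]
A ⊗ B =
  [11, 6]
  [11, 6]

Apply the min-plus product entry-by-entry:
  C[0][0] = min over k of (A[0][0] + B[0][0] = 5 + 6 = 11, A[0][1] + B[1][0] = 5 + 8 = 13) = 11 (attained at k = 0)
  C[0][1] = min over k of (A[0][0] + B[0][1] = 5 + 1 = 6, A[0][1] + B[1][1] = 5 + 3 = 8) = 6 (attained at k = 0)
  C[1][0] = min over k of (A[1][0] + B[0][0] = 9 + 6 = 15, A[1][1] + B[1][0] = 3 + 8 = 11) = 11 (attained at k = 1)
  C[1][1] = min over k of (A[1][0] + B[0][1] = 9 + 1 = 10, A[1][1] + B[1][1] = 3 + 3 = 6) = 6 (attained at k = 1)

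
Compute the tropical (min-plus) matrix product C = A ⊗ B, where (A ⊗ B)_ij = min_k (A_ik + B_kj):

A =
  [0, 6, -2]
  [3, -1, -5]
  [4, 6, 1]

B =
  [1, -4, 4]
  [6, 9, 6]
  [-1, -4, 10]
A ⊗ B =
  [-3, -6, 4]
  [-6, -9, 5]
  [0, -3, 8]

Apply the min-plus product entry-by-entry:
  C[0][0] = min over k of (A[0][0] + B[0][0] = 0 + 1 = 1, A[0][1] + B[1][0] = 6 + 6 = 12, A[0][2] + B[2][0] = -2 + -1 = -3) = -3 (attained at k = 2)
  C[0][1] = min over k of (A[0][0] + B[0][1] = 0 + -4 = -4, A[0][1] + B[1][1] = 6 + 9 = 15, A[0][2] + B[2][1] = -2 + -4 = -6) = -6 (attained at k = 2)
  C[0][2] = min over k of (A[0][0] + B[0][2] = 0 + 4 = 4, A[0][1] + B[1][2] = 6 + 6 = 12, A[0][2] + B[2][2] = -2 + 10 = 8) = 4 (attained at k = 0)
  C[1][0] = min over k of (A[1][0] + B[0][0] = 3 + 1 = 4, A[1][1] + B[1][0] = -1 + 6 = 5, A[1][2] + B[2][0] = -5 + -1 = -6) = -6 (attained at k = 2)
  C[1][1] = min over k of (A[1][0] + B[0][1] = 3 + -4 = -1, A[1][1] + B[1][1] = -1 + 9 = 8, A[1][2] + B[2][1] = -5 + -4 = -9) = -9 (attained at k = 2)
  C[1][2] = min over k of (A[1][0] + B[0][2] = 3 + 4 = 7, A[1][1] + B[1][2] = -1 + 6 = 5, A[1][2] + B[2][2] = -5 + 10 = 5) = 5 (attained at k = 1)
  C[2][0] = min over k of (A[2][0] + B[0][0] = 4 + 1 = 5, A[2][1] + B[1][0] = 6 + 6 = 12, A[2][2] + B[2][0] = 1 + -1 = 0) = 0 (attained at k = 2)
  C[2][1] = min over k of (A[2][0] + B[0][1] = 4 + -4 = 0, A[2][1] + B[1][1] = 6 + 9 = 15, A[2][2] + B[2][1] = 1 + -4 = -3) = -3 (attained at k = 2)
  C[2][2] = min over k of (A[2][0] + B[0][2] = 4 + 4 = 8, A[2][1] + B[1][2] = 6 + 6 = 12, A[2][2] + B[2][2] = 1 + 10 = 11) = 8 (attained at k = 0)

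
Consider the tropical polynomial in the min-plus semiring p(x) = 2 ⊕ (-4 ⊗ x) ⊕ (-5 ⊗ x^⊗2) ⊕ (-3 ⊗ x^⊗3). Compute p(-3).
p(-3) = -12

A tropical monomial a ⊗ x^⊗i evaluates to a + i · x. Evaluating each term at x = -3:
  Term 0 contributes 2 + 0 · -3 = 2
  Term 1 contributes -4 + 1 · -3 = -7
  Term 2 contributes -5 + 2 · -3 = -11
  Term 3 contributes -3 + 3 · -3 = -12
p(-3) = ⊕ of these = min[2, -7, -11, -12] = -12.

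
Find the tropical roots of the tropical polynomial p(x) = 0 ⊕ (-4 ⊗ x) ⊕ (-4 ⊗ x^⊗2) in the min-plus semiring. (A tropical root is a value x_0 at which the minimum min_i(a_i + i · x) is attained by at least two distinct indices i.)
Roots: {0, 4}

Each tropical root is a break point of the lower envelope of the lines y = a_i + i · x (there are 3 lines, with slopes 0, 1, ..., 2). Only the lines that attain the minimum somewhere contribute to roots; other lines are dominated. Here the surviving (envelope) indices are i = 2, i = 1, i = 0.
Intersections between consecutive envelope lines give the roots: for adjacent envelope indices i < j the intersection is x = (a_i − a_j) / (j − i). Reading off the sorted break points: {0, 4}.
Verification: at each break x_0, at least two indices attain the minimum of min_i(a_i + i · x_0).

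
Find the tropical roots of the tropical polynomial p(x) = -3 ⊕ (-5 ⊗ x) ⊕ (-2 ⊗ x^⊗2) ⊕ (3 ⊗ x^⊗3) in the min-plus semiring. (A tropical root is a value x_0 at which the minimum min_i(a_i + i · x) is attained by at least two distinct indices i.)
Roots: {-5, -3, 2}

Each tropical root is a break point of the lower envelope of the lines y = a_i + i · x (there are 4 lines, with slopes 0, 1, ..., 3). Only the lines that attain the minimum somewhere contribute to roots; other lines are dominated. Here the surviving (envelope) indices are i = 3, i = 2, i = 1, i = 0.
Intersections between consecutive envelope lines give the roots: for adjacent envelope indices i < j the intersection is x = (a_i − a_j) / (j − i). Reading off the sorted break points: {-5, -3, 2}.
Verification: at each break x_0, at least two indices attain the minimum of min_i(a_i + i · x_0).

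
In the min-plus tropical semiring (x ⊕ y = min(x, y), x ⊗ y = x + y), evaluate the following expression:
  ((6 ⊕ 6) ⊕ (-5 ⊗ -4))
((6 ⊕ 6) ⊕ (-5 ⊗ -4)) = -9

Expand innermost to outermost. Recall ⊕ takes the minimum of its arguments and ⊗ takes their sum. Working out the expression ((6 ⊕ 6) ⊕ (-5 ⊗ -4)) gives -9.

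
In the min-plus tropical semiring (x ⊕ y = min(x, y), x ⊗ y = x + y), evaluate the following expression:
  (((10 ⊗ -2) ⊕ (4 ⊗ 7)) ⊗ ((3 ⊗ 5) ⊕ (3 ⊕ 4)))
(((10 ⊗ -2) ⊕ (4 ⊗ 7)) ⊗ ((3 ⊗ 5) ⊕ (3 ⊕ 4))) = 11

Expand innermost to outermost. Recall ⊕ takes the minimum of its arguments and ⊗ takes their sum. Working out the expression (((10 ⊗ -2) ⊕ (4 ⊗ 7)) ⊗ ((3 ⊗ 5) ⊕ (3 ⊕ 4))) gives 11.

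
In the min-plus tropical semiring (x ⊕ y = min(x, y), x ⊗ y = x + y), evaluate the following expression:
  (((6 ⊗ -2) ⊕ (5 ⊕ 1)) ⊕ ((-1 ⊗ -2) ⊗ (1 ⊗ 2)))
(((6 ⊗ -2) ⊕ (5 ⊕ 1)) ⊕ ((-1 ⊗ -2) ⊗ (1 ⊗ 2))) = 0

Expand innermost to outermost. Recall ⊕ takes the minimum of its arguments and ⊗ takes their sum. Working out the expression (((6 ⊗ -2) ⊕ (5 ⊕ 1)) ⊕ ((-1 ⊗ -2) ⊗ (1 ⊗ 2))) gives 0.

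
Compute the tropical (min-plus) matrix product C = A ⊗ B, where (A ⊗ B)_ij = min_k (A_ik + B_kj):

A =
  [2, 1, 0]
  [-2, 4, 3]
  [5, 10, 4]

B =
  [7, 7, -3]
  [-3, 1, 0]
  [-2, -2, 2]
A ⊗ B =
  [-2, -2, -1]
  [1, 1, -5]
  [2, 2, 2]

Apply the min-plus product entry-by-entry:
  C[0][0] = min over k of (A[0][0] + B[0][0] = 2 + 7 = 9, A[0][1] + B[1][0] = 1 + -3 = -2, A[0][2] + B[2][0] = 0 + -2 = -2) = -2 (attained at k = 1)
  C[0][1] = min over k of (A[0][0] + B[0][1] = 2 + 7 = 9, A[0][1] + B[1][1] = 1 + 1 = 2, A[0][2] + B[2][1] = 0 + -2 = -2) = -2 (attained at k = 2)
  C[0][2] = min over k of (A[0][0] + B[0][2] = 2 + -3 = -1, A[0][1] + B[1][2] = 1 + 0 = 1, A[0][2] + B[2][2] = 0 + 2 = 2) = -1 (attained at k = 0)
  C[1][0] = min over k of (A[1][0] + B[0][0] = -2 + 7 = 5, A[1][1] + B[1][0] = 4 + -3 = 1, A[1][2] + B[2][0] = 3 + -2 = 1) = 1 (attained at k = 1)
  C[1][1] = min over k of (A[1][0] + B[0][1] = -2 + 7 = 5, A[1][1] + B[1][1] = 4 + 1 = 5, A[1][2] + B[2][1] = 3 + -2 = 1) = 1 (attained at k = 2)
  C[1][2] = min over k of (A[1][0] + B[0][2] = -2 + -3 = -5, A[1][1] + B[1][2] = 4 + 0 = 4, A[1][2] + B[2][2] = 3 + 2 = 5) = -5 (attained at k = 0)
  C[2][0] = min over k of (A[2][0] + B[0][0] = 5 + 7 = 12, A[2][1] + B[1][0] = 10 + -3 = 7, A[2][2] + B[2][0] = 4 + -2 = 2) = 2 (attained at k = 2)
  C[2][1] = min over k of (A[2][0] + B[0][1] = 5 + 7 = 12, A[2][1] + B[1][1] = 10 + 1 = 11, A[2][2] + B[2][1] = 4 + -2 = 2) = 2 (attained at k = 2)
  C[2][2] = min over k of (A[2][0] + B[0][2] = 5 + -3 = 2, A[2][1] + B[1][2] = 10 + 0 = 10, A[2][2] + B[2][2] = 4 + 2 = 6) = 2 (attained at k = 0)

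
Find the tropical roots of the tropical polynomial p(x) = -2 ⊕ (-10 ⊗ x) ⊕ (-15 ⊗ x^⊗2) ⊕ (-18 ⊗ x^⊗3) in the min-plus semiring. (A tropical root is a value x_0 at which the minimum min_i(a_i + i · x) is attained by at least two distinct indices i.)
Roots: {3, 5, 8}

Each tropical root is a break point of the lower envelope of the lines y = a_i + i · x (there are 4 lines, with slopes 0, 1, ..., 3). Only the lines that attain the minimum somewhere contribute to roots; other lines are dominated. Here the surviving (envelope) indices are i = 3, i = 2, i = 1, i = 0.
Intersections between consecutive envelope lines give the roots: for adjacent envelope indices i < j the intersection is x = (a_i − a_j) / (j − i). Reading off the sorted break points: {3, 5, 8}.
Verification: at each break x_0, at least two indices attain the minimum of min_i(a_i + i · x_0).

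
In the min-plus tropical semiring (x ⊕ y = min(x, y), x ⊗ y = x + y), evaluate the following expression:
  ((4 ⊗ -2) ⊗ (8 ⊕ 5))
((4 ⊗ -2) ⊗ (8 ⊕ 5)) = 7

Expand innermost to outermost. Recall ⊕ takes the minimum of its arguments and ⊗ takes their sum. Working out the expression ((4 ⊗ -2) ⊗ (8 ⊕ 5)) gives 7.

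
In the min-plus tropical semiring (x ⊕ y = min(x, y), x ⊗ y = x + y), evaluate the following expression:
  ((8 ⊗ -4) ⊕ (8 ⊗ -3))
((8 ⊗ -4) ⊕ (8 ⊗ -3)) = 4

Expand innermost to outermost. Recall ⊕ takes the minimum of its arguments and ⊗ takes their sum. Working out the expression ((8 ⊗ -4) ⊕ (8 ⊗ -3)) gives 4.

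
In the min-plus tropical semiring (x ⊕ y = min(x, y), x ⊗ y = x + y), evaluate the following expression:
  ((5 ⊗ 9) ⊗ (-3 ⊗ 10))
((5 ⊗ 9) ⊗ (-3 ⊗ 10)) = 21

Expand innermost to outermost. Recall ⊕ takes the minimum of its arguments and ⊗ takes their sum. Working out the expression ((5 ⊗ 9) ⊗ (-3 ⊗ 10)) gives 21.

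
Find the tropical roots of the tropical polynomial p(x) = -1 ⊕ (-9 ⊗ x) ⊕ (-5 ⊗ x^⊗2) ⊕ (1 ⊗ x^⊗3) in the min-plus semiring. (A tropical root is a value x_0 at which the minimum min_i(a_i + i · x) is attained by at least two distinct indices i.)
Roots: {-6, -4, 8}

Each tropical root is a break point of the lower envelope of the lines y = a_i + i · x (there are 4 lines, with slopes 0, 1, ..., 3). Only the lines that attain the minimum somewhere contribute to roots; other lines are dominated. Here the surviving (envelope) indices are i = 3, i = 2, i = 1, i = 0.
Intersections between consecutive envelope lines give the roots: for adjacent envelope indices i < j the intersection is x = (a_i − a_j) / (j − i). Reading off the sorted break points: {-6, -4, 8}.
Verification: at each break x_0, at least two indices attain the minimum of min_i(a_i + i · x_0).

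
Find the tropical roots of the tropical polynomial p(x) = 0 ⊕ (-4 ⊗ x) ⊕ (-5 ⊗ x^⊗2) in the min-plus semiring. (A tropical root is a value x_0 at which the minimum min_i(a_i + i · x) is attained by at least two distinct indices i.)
Roots: {1, 4}

Each tropical root is a break point of the lower envelope of the lines y = a_i + i · x (there are 3 lines, with slopes 0, 1, ..., 2). Only the lines that attain the minimum somewhere contribute to roots; other lines are dominated. Here the surviving (envelope) indices are i = 2, i = 1, i = 0.
Intersections between consecutive envelope lines give the roots: for adjacent envelope indices i < j the intersection is x = (a_i − a_j) / (j − i). Reading off the sorted break points: {1, 4}.
Verification: at each break x_0, at least two indices attain the minimum of min_i(a_i + i · x_0).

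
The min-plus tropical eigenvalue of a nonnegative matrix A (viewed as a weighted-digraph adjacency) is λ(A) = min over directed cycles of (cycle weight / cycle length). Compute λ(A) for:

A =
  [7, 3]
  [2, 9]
λ(A) = 5/2

Enumerate directed cycles and compute their means (weight / length). Sample:
  cycle 0 → 0: weight = 7, length = 1, mean = 7/1 ≈ 7.000
  cycle 1 → 1: weight = 9, length = 1, mean = 9/1 ≈ 9.000
  cycle 0 → 1 → 0: weight = 5, length = 2, mean = 5/2 ≈ 2.500
  cycle 1 → 0 → 1: weight = 5, length = 2, mean = 5/2 ≈ 2.500
Minimum mean = 2.500, attained e.g. along the cycle 0 → 1 → 0 with weight 5 and length 2. So λ(A) = 5/2 = 5/2.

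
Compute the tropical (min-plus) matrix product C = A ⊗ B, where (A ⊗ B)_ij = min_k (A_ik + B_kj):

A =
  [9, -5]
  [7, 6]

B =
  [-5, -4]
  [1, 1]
A ⊗ B =
  [-4, -4]
  [2, 3]

Apply the min-plus product entry-by-entry:
  C[0][0] = min over k of (A[0][0] + B[0][0] = 9 + -5 = 4, A[0][1] + B[1][0] = -5 + 1 = -4) = -4 (attained at k = 1)
  C[0][1] = min over k of (A[0][0] + B[0][1] = 9 + -4 = 5, A[0][1] + B[1][1] = -5 + 1 = -4) = -4 (attained at k = 1)
  C[1][0] = min over k of (A[1][0] + B[0][0] = 7 + -5 = 2, A[1][1] + B[1][0] = 6 + 1 = 7) = 2 (attained at k = 0)
  C[1][1] = min over k of (A[1][0] + B[0][1] = 7 + -4 = 3, A[1][1] + B[1][1] = 6 + 1 = 7) = 3 (attained at k = 0)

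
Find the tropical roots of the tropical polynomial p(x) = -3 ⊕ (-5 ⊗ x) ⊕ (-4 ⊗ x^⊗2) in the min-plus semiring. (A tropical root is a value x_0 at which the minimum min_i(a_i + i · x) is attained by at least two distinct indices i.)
Roots: {-1, 2}

Each tropical root is a break point of the lower envelope of the lines y = a_i + i · x (there are 3 lines, with slopes 0, 1, ..., 2). Only the lines that attain the minimum somewhere contribute to roots; other lines are dominated. Here the surviving (envelope) indices are i = 2, i = 1, i = 0.
Intersections between consecutive envelope lines give the roots: for adjacent envelope indices i < j the intersection is x = (a_i − a_j) / (j − i). Reading off the sorted break points: {-1, 2}.
Verification: at each break x_0, at least two indices attain the minimum of min_i(a_i + i · x_0).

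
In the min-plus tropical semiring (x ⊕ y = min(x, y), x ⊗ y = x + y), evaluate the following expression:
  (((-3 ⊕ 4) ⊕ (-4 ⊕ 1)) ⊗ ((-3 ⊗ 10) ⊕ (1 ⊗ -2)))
(((-3 ⊕ 4) ⊕ (-4 ⊕ 1)) ⊗ ((-3 ⊗ 10) ⊕ (1 ⊗ -2))) = -5

Expand innermost to outermost. Recall ⊕ takes the minimum of its arguments and ⊗ takes their sum. Working out the expression (((-3 ⊕ 4) ⊕ (-4 ⊕ 1)) ⊗ ((-3 ⊗ 10) ⊕ (1 ⊗ -2))) gives -5.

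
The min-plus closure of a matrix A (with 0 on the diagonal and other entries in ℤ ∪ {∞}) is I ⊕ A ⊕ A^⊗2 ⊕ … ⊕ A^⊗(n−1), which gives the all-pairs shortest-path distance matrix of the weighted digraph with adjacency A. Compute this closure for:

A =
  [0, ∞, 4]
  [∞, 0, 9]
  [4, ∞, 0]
Closure =
  [0, ∞, 4]
  [13, 0, 9]
  [4, ∞, 0]

This is the Floyd-Warshall all-pairs shortest-path computation. For each intermediate vertex k = 0, 1, …, 2, update dist[i][j] ← min(dist[i][j], dist[i][k] + dist[k][j]). The final matrix gives, for each (i, j), the minimum total weight of any directed path from i to j (possibly empty when i = j).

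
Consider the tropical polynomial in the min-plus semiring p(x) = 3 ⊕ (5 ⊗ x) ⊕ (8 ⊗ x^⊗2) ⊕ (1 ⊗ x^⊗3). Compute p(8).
p(8) = 3

A tropical monomial a ⊗ x^⊗i evaluates to a + i · x. Evaluating each term at x = 8:
  Term 0 contributes 3 + 0 · 8 = 3
  Term 1 contributes 5 + 1 · 8 = 13
  Term 2 contributes 8 + 2 · 8 = 24
  Term 3 contributes 1 + 3 · 8 = 25
p(8) = ⊕ of these = min[3, 13, 24, 25] = 3.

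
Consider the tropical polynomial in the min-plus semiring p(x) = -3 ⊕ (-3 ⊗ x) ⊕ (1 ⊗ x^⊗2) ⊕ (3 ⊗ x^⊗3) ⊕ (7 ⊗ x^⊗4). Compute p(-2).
p(-2) = -5

A tropical monomial a ⊗ x^⊗i evaluates to a + i · x. Evaluating each term at x = -2:
  Term 0 contributes -3 + 0 · -2 = -3
  Term 1 contributes -3 + 1 · -2 = -5
  Term 2 contributes 1 + 2 · -2 = -3
  Term 3 contributes 3 + 3 · -2 = -3
  Term 4 contributes 7 + 4 · -2 = -1
p(-2) = ⊕ of these = min[-3, -5, -3, -3, -1] = -5.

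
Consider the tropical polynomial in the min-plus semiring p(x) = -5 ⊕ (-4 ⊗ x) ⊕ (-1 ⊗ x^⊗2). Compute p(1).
p(1) = -5

A tropical monomial a ⊗ x^⊗i evaluates to a + i · x. Evaluating each term at x = 1:
  Term 0 contributes -5 + 0 · 1 = -5
  Term 1 contributes -4 + 1 · 1 = -3
  Term 2 contributes -1 + 2 · 1 = 1
p(1) = ⊕ of these = min[-5, -3, 1] = -5.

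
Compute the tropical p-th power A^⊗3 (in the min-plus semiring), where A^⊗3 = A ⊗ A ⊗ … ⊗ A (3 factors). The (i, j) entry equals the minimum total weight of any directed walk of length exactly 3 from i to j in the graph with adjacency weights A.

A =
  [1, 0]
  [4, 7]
A^⊗3 =
  [3, 2]
  [6, 5]

Each entry (A^⊗3)_ij equals the minimum over all length-3 walks i = v_0 → v_1 → … → v_3 = j of Σ_t A[v_t][v_{t+1}]. For example, for (i, j) = (0, 1) we minimise over 4 possible intermediate vertex sequences; the minimum is 2, attained along the walk 0 → 0 → 0 → 1.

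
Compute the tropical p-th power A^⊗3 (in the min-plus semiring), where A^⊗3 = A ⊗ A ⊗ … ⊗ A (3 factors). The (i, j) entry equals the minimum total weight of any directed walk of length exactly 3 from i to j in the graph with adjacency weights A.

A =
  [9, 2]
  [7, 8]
A^⊗3 =
  [17, 11]
  [16, 17]

Each entry (A^⊗3)_ij equals the minimum over all length-3 walks i = v_0 → v_1 → … → v_3 = j of Σ_t A[v_t][v_{t+1}]. For example, for (i, j) = (0, 1) we minimise over 4 possible intermediate vertex sequences; the minimum is 11, attained along the walk 0 → 1 → 0 → 1.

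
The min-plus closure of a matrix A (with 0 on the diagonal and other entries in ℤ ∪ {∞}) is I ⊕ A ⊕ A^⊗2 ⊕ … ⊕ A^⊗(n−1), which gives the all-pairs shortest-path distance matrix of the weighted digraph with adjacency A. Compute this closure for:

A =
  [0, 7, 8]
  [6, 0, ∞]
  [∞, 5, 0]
Closure =
  [0, 7, 8]
  [6, 0, 14]
  [11, 5, 0]

This is the Floyd-Warshall all-pairs shortest-path computation. For each intermediate vertex k = 0, 1, …, 2, update dist[i][j] ← min(dist[i][j], dist[i][k] + dist[k][j]). The final matrix gives, for each (i, j), the minimum total weight of any directed path from i to j (possibly empty when i = j).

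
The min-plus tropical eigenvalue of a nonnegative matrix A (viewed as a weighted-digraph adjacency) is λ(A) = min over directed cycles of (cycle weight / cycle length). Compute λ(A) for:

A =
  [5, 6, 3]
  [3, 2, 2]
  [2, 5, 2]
λ(A) = 2

Enumerate directed cycles and compute their means (weight / length). Sample:
  cycle 0 → 0: weight = 5, length = 1, mean = 5/1 ≈ 5.000
  cycle 1 → 1: weight = 2, length = 1, mean = 2/1 ≈ 2.000
  cycle 2 → 2: weight = 2, length = 1, mean = 2/1 ≈ 2.000
  cycle 0 → 1 → 0: weight = 9, length = 2, mean = 9/2 ≈ 4.500
  cycle 0 → 2 → 0: weight = 5, length = 2, mean = 5/2 ≈ 2.500
  cycle 1 → 0 → 1: weight = 9, length = 2, mean = 9/2 ≈ 4.500
Minimum mean = 2.000, attained e.g. along the cycle 1 → 1 with weight 2 and length 1. So λ(A) = 2/1 = 2.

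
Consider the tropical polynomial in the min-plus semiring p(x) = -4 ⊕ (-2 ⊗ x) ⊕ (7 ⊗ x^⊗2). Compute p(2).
p(2) = -4

A tropical monomial a ⊗ x^⊗i evaluates to a + i · x. Evaluating each term at x = 2:
  Term 0 contributes -4 + 0 · 2 = -4
  Term 1 contributes -2 + 1 · 2 = 0
  Term 2 contributes 7 + 2 · 2 = 11
p(2) = ⊕ of these = min[-4, 0, 11] = -4.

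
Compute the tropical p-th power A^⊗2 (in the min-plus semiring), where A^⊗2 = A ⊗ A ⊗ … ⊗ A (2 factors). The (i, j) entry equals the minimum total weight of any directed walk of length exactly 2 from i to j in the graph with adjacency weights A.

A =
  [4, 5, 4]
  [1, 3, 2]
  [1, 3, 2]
A^⊗2 =
  [5, 7, 6]
  [3, 5, 4]
  [3, 5, 4]

Each entry (A^⊗2)_ij equals the minimum over all length-2 walks i = v_0 → v_1 → … → v_2 = j of Σ_t A[v_t][v_{t+1}]. For example, for (i, j) = (0, 2) we minimise over 3 possible intermediate vertex sequences; the minimum is 6, attained along the walk 0 → 2 → 2.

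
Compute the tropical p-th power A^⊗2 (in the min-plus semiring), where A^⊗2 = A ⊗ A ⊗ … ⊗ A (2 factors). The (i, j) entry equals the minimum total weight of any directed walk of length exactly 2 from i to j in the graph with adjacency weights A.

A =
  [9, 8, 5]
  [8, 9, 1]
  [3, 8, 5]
A^⊗2 =
  [8, 13, 9]
  [4, 9, 6]
  [8, 11, 8]

Each entry (A^⊗2)_ij equals the minimum over all length-2 walks i = v_0 → v_1 → … → v_2 = j of Σ_t A[v_t][v_{t+1}]. For example, for (i, j) = (0, 2) we minimise over 3 possible intermediate vertex sequences; the minimum is 9, attained along the walk 0 → 1 → 2.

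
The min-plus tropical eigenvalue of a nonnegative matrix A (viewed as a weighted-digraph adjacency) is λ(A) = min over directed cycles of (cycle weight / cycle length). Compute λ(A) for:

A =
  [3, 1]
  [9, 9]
λ(A) = 3

Enumerate directed cycles and compute their means (weight / length). Sample:
  cycle 0 → 0: weight = 3, length = 1, mean = 3/1 ≈ 3.000
  cycle 1 → 1: weight = 9, length = 1, mean = 9/1 ≈ 9.000
  cycle 0 → 1 → 0: weight = 10, length = 2, mean = 10/2 ≈ 5.000
  cycle 1 → 0 → 1: weight = 10, length = 2, mean = 10/2 ≈ 5.000
Minimum mean = 3.000, attained e.g. along the cycle 0 → 0 with weight 3 and length 1. So λ(A) = 3/1 = 3.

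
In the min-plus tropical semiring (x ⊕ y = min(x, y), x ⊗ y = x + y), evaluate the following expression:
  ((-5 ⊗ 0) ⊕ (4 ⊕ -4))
((-5 ⊗ 0) ⊕ (4 ⊕ -4)) = -5

Expand innermost to outermost. Recall ⊕ takes the minimum of its arguments and ⊗ takes their sum. Working out the expression ((-5 ⊗ 0) ⊕ (4 ⊕ -4)) gives -5.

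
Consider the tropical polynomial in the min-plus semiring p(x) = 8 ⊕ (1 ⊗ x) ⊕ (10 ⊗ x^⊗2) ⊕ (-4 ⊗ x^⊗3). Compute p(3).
p(3) = 4

A tropical monomial a ⊗ x^⊗i evaluates to a + i · x. Evaluating each term at x = 3:
  Term 0 contributes 8 + 0 · 3 = 8
  Term 1 contributes 1 + 1 · 3 = 4
  Term 2 contributes 10 + 2 · 3 = 16
  Term 3 contributes -4 + 3 · 3 = 5
p(3) = ⊕ of these = min[8, 4, 16, 5] = 4.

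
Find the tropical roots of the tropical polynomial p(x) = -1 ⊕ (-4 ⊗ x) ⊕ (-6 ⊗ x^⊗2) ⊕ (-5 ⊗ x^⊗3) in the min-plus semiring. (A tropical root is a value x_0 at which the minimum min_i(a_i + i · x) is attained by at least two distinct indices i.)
Roots: {-1, 2, 3}

Each tropical root is a break point of the lower envelope of the lines y = a_i + i · x (there are 4 lines, with slopes 0, 1, ..., 3). Only the lines that attain the minimum somewhere contribute to roots; other lines are dominated. Here the surviving (envelope) indices are i = 3, i = 2, i = 1, i = 0.
Intersections between consecutive envelope lines give the roots: for adjacent envelope indices i < j the intersection is x = (a_i − a_j) / (j − i). Reading off the sorted break points: {-1, 2, 3}.
Verification: at each break x_0, at least two indices attain the minimum of min_i(a_i + i · x_0).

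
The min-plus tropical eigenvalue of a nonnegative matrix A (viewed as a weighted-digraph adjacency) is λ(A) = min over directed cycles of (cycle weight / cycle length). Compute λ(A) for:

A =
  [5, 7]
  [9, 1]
λ(A) = 1

Enumerate directed cycles and compute their means (weight / length). Sample:
  cycle 0 → 0: weight = 5, length = 1, mean = 5/1 ≈ 5.000
  cycle 1 → 1: weight = 1, length = 1, mean = 1/1 ≈ 1.000
  cycle 0 → 1 → 0: weight = 16, length = 2, mean = 16/2 ≈ 8.000
  cycle 1 → 0 → 1: weight = 16, length = 2, mean = 16/2 ≈ 8.000
Minimum mean = 1.000, attained e.g. along the cycle 1 → 1 with weight 1 and length 1. So λ(A) = 1/1 = 1.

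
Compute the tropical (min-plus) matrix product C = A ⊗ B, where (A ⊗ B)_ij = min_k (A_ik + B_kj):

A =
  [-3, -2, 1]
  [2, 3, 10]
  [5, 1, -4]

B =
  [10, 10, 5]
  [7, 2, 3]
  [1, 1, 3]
A ⊗ B =
  [2, 0, 1]
  [10, 5, 6]
  [-3, -3, -1]

Apply the min-plus product entry-by-entry:
  C[0][0] = min over k of (A[0][0] + B[0][0] = -3 + 10 = 7, A[0][1] + B[1][0] = -2 + 7 = 5, A[0][2] + B[2][0] = 1 + 1 = 2) = 2 (attained at k = 2)
  C[0][1] = min over k of (A[0][0] + B[0][1] = -3 + 10 = 7, A[0][1] + B[1][1] = -2 + 2 = 0, A[0][2] + B[2][1] = 1 + 1 = 2) = 0 (attained at k = 1)
  C[0][2] = min over k of (A[0][0] + B[0][2] = -3 + 5 = 2, A[0][1] + B[1][2] = -2 + 3 = 1, A[0][2] + B[2][2] = 1 + 3 = 4) = 1 (attained at k = 1)
  C[1][0] = min over k of (A[1][0] + B[0][0] = 2 + 10 = 12, A[1][1] + B[1][0] = 3 + 7 = 10, A[1][2] + B[2][0] = 10 + 1 = 11) = 10 (attained at k = 1)
  C[1][1] = min over k of (A[1][0] + B[0][1] = 2 + 10 = 12, A[1][1] + B[1][1] = 3 + 2 = 5, A[1][2] + B[2][1] = 10 + 1 = 11) = 5 (attained at k = 1)
  C[1][2] = min over k of (A[1][0] + B[0][2] = 2 + 5 = 7, A[1][1] + B[1][2] = 3 + 3 = 6, A[1][2] + B[2][2] = 10 + 3 = 13) = 6 (attained at k = 1)
  C[2][0] = min over k of (A[2][0] + B[0][0] = 5 + 10 = 15, A[2][1] + B[1][0] = 1 + 7 = 8, A[2][2] + B[2][0] = -4 + 1 = -3) = -3 (attained at k = 2)
  C[2][1] = min over k of (A[2][0] + B[0][1] = 5 + 10 = 15, A[2][1] + B[1][1] = 1 + 2 = 3, A[2][2] + B[2][1] = -4 + 1 = -3) = -3 (attained at k = 2)
  C[2][2] = min over k of (A[2][0] + B[0][2] = 5 + 5 = 10, A[2][1] + B[1][2] = 1 + 3 = 4, A[2][2] + B[2][2] = -4 + 3 = -1) = -1 (attained at k = 2)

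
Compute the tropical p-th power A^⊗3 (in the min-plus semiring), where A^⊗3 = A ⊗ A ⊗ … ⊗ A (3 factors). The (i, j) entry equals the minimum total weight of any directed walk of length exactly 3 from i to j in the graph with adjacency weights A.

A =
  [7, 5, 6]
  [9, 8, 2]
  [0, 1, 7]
A^⊗3 =
  [7, 8, 9]
  [9, 7, 5]
  [3, 4, 7]

Each entry (A^⊗3)_ij equals the minimum over all length-3 walks i = v_0 → v_1 → … → v_3 = j of Σ_t A[v_t][v_{t+1}]. For example, for (i, j) = (0, 2) we minimise over 9 possible intermediate vertex sequences; the minimum is 9, attained along the walk 0 → 2 → 1 → 2.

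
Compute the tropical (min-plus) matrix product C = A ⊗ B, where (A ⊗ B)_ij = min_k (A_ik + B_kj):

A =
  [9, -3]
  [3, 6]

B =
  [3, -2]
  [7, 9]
A ⊗ B =
  [4, 6]
  [6, 1]

Apply the min-plus product entry-by-entry:
  C[0][0] = min over k of (A[0][0] + B[0][0] = 9 + 3 = 12, A[0][1] + B[1][0] = -3 + 7 = 4) = 4 (attained at k = 1)
  C[0][1] = min over k of (A[0][0] + B[0][1] = 9 + -2 = 7, A[0][1] + B[1][1] = -3 + 9 = 6) = 6 (attained at k = 1)
  C[1][0] = min over k of (A[1][0] + B[0][0] = 3 + 3 = 6, A[1][1] + B[1][0] = 6 + 7 = 13) = 6 (attained at k = 0)
  C[1][1] = min over k of (A[1][0] + B[0][1] = 3 + -2 = 1, A[1][1] + B[1][1] = 6 + 9 = 15) = 1 (attained at k = 0)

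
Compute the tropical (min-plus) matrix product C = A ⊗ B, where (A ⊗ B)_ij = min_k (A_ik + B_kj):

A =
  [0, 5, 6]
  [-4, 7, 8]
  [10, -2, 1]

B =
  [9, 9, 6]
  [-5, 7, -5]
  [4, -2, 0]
A ⊗ B =
  [0, 4, 0]
  [2, 5, 2]
  [-7, -1, -7]

Apply the min-plus product entry-by-entry:
  C[0][0] = min over k of (A[0][0] + B[0][0] = 0 + 9 = 9, A[0][1] + B[1][0] = 5 + -5 = 0, A[0][2] + B[2][0] = 6 + 4 = 10) = 0 (attained at k = 1)
  C[0][1] = min over k of (A[0][0] + B[0][1] = 0 + 9 = 9, A[0][1] + B[1][1] = 5 + 7 = 12, A[0][2] + B[2][1] = 6 + -2 = 4) = 4 (attained at k = 2)
  C[0][2] = min over k of (A[0][0] + B[0][2] = 0 + 6 = 6, A[0][1] + B[1][2] = 5 + -5 = 0, A[0][2] + B[2][2] = 6 + 0 = 6) = 0 (attained at k = 1)
  C[1][0] = min over k of (A[1][0] + B[0][0] = -4 + 9 = 5, A[1][1] + B[1][0] = 7 + -5 = 2, A[1][2] + B[2][0] = 8 + 4 = 12) = 2 (attained at k = 1)
  C[1][1] = min over k of (A[1][0] + B[0][1] = -4 + 9 = 5, A[1][1] + B[1][1] = 7 + 7 = 14, A[1][2] + B[2][1] = 8 + -2 = 6) = 5 (attained at k = 0)
  C[1][2] = min over k of (A[1][0] + B[0][2] = -4 + 6 = 2, A[1][1] + B[1][2] = 7 + -5 = 2, A[1][2] + B[2][2] = 8 + 0 = 8) = 2 (attained at k = 0)
  C[2][0] = min over k of (A[2][0] + B[0][0] = 10 + 9 = 19, A[2][1] + B[1][0] = -2 + -5 = -7, A[2][2] + B[2][0] = 1 + 4 = 5) = -7 (attained at k = 1)
  C[2][1] = min over k of (A[2][0] + B[0][1] = 10 + 9 = 19, A[2][1] + B[1][1] = -2 + 7 = 5, A[2][2] + B[2][1] = 1 + -2 = -1) = -1 (attained at k = 2)
  C[2][2] = min over k of (A[2][0] + B[0][2] = 10 + 6 = 16, A[2][1] + B[1][2] = -2 + -5 = -7, A[2][2] + B[2][2] = 1 + 0 = 1) = -7 (attained at k = 1)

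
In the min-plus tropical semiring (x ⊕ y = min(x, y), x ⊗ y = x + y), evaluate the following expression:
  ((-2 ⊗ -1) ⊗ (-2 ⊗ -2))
((-2 ⊗ -1) ⊗ (-2 ⊗ -2)) = -7

Expand innermost to outermost. Recall ⊕ takes the minimum of its arguments and ⊗ takes their sum. Working out the expression ((-2 ⊗ -1) ⊗ (-2 ⊗ -2)) gives -7.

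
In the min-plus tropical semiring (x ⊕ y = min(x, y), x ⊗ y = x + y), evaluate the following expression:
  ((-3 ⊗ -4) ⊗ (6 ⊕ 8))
((-3 ⊗ -4) ⊗ (6 ⊕ 8)) = -1

Expand innermost to outermost. Recall ⊕ takes the minimum of its arguments and ⊗ takes their sum. Working out the expression ((-3 ⊗ -4) ⊗ (6 ⊕ 8)) gives -1.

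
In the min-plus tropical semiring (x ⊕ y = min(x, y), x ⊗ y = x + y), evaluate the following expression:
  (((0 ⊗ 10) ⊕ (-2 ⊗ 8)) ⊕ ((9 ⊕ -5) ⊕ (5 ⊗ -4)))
(((0 ⊗ 10) ⊕ (-2 ⊗ 8)) ⊕ ((9 ⊕ -5) ⊕ (5 ⊗ -4))) = -5

Expand innermost to outermost. Recall ⊕ takes the minimum of its arguments and ⊗ takes their sum. Working out the expression (((0 ⊗ 10) ⊕ (-2 ⊗ 8)) ⊕ ((9 ⊕ -5) ⊕ (5 ⊗ -4))) gives -5.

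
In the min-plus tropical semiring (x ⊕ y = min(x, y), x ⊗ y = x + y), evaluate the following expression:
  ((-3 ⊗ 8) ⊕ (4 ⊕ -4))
((-3 ⊗ 8) ⊕ (4 ⊕ -4)) = -4

Expand innermost to outermost. Recall ⊕ takes the minimum of its arguments and ⊗ takes their sum. Working out the expression ((-3 ⊗ 8) ⊕ (4 ⊕ -4)) gives -4.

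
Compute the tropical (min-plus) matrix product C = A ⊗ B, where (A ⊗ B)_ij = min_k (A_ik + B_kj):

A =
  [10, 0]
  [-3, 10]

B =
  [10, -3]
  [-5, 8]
A ⊗ B =
  [-5, 7]
  [5, -6]

Apply the min-plus product entry-by-entry:
  C[0][0] = min over k of (A[0][0] + B[0][0] = 10 + 10 = 20, A[0][1] + B[1][0] = 0 + -5 = -5) = -5 (attained at k = 1)
  C[0][1] = min over k of (A[0][0] + B[0][1] = 10 + -3 = 7, A[0][1] + B[1][1] = 0 + 8 = 8) = 7 (attained at k = 0)
  C[1][0] = min over k of (A[1][0] + B[0][0] = -3 + 10 = 7, A[1][1] + B[1][0] = 10 + -5 = 5) = 5 (attained at k = 1)
  C[1][1] = min over k of (A[1][0] + B[0][1] = -3 + -3 = -6, A[1][1] + B[1][1] = 10 + 8 = 18) = -6 (attained at k = 0)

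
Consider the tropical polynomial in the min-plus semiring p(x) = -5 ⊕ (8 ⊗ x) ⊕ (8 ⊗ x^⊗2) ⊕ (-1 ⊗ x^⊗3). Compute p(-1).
p(-1) = -5

A tropical monomial a ⊗ x^⊗i evaluates to a + i · x. Evaluating each term at x = -1:
  Term 0 contributes -5 + 0 · -1 = -5
  Term 1 contributes 8 + 1 · -1 = 7
  Term 2 contributes 8 + 2 · -1 = 6
  Term 3 contributes -1 + 3 · -1 = -4
p(-1) = ⊕ of these = min[-5, 7, 6, -4] = -5.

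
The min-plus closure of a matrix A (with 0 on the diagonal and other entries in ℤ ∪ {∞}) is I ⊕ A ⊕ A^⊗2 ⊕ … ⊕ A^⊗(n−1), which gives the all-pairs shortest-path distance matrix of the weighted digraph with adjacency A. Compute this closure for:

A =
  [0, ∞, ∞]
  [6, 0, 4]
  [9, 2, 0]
Closure =
  [0, ∞, ∞]
  [6, 0, 4]
  [8, 2, 0]

This is the Floyd-Warshall all-pairs shortest-path computation. For each intermediate vertex k = 0, 1, …, 2, update dist[i][j] ← min(dist[i][j], dist[i][k] + dist[k][j]). The final matrix gives, for each (i, j), the minimum total weight of any directed path from i to j (possibly empty when i = j).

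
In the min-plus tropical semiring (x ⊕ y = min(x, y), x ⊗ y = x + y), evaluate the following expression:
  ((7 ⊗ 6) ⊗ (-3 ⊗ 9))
((7 ⊗ 6) ⊗ (-3 ⊗ 9)) = 19

Expand innermost to outermost. Recall ⊕ takes the minimum of its arguments and ⊗ takes their sum. Working out the expression ((7 ⊗ 6) ⊗ (-3 ⊗ 9)) gives 19.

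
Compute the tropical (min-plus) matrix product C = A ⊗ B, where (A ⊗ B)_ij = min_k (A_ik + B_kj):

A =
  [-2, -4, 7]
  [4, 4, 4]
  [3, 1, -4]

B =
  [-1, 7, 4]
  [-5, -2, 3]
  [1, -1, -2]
A ⊗ B =
  [-9, -6, -1]
  [-1, 2, 2]
  [-4, -5, -6]

Apply the min-plus product entry-by-entry:
  C[0][0] = min over k of (A[0][0] + B[0][0] = -2 + -1 = -3, A[0][1] + B[1][0] = -4 + -5 = -9, A[0][2] + B[2][0] = 7 + 1 = 8) = -9 (attained at k = 1)
  C[0][1] = min over k of (A[0][0] + B[0][1] = -2 + 7 = 5, A[0][1] + B[1][1] = -4 + -2 = -6, A[0][2] + B[2][1] = 7 + -1 = 6) = -6 (attained at k = 1)
  C[0][2] = min over k of (A[0][0] + B[0][2] = -2 + 4 = 2, A[0][1] + B[1][2] = -4 + 3 = -1, A[0][2] + B[2][2] = 7 + -2 = 5) = -1 (attained at k = 1)
  C[1][0] = min over k of (A[1][0] + B[0][0] = 4 + -1 = 3, A[1][1] + B[1][0] = 4 + -5 = -1, A[1][2] + B[2][0] = 4 + 1 = 5) = -1 (attained at k = 1)
  C[1][1] = min over k of (A[1][0] + B[0][1] = 4 + 7 = 11, A[1][1] + B[1][1] = 4 + -2 = 2, A[1][2] + B[2][1] = 4 + -1 = 3) = 2 (attained at k = 1)
  C[1][2] = min over k of (A[1][0] + B[0][2] = 4 + 4 = 8, A[1][1] + B[1][2] = 4 + 3 = 7, A[1][2] + B[2][2] = 4 + -2 = 2) = 2 (attained at k = 2)
  C[2][0] = min over k of (A[2][0] + B[0][0] = 3 + -1 = 2, A[2][1] + B[1][0] = 1 + -5 = -4, A[2][2] + B[2][0] = -4 + 1 = -3) = -4 (attained at k = 1)
  C[2][1] = min over k of (A[2][0] + B[0][1] = 3 + 7 = 10, A[2][1] + B[1][1] = 1 + -2 = -1, A[2][2] + B[2][1] = -4 + -1 = -5) = -5 (attained at k = 2)
  C[2][2] = min over k of (A[2][0] + B[0][2] = 3 + 4 = 7, A[2][1] + B[1][2] = 1 + 3 = 4, A[2][2] + B[2][2] = -4 + -2 = -6) = -6 (attained at k = 2)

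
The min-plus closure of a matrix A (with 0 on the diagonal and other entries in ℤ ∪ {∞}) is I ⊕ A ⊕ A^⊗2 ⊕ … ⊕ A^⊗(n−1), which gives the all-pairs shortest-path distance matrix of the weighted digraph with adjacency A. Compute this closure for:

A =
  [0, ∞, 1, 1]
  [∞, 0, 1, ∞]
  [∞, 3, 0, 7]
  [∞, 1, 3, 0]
Closure =
  [0, 2, 1, 1]
  [∞, 0, 1, 8]
  [∞, 3, 0, 7]
  [∞, 1, 2, 0]

This is the Floyd-Warshall all-pairs shortest-path computation. For each intermediate vertex k = 0, 1, …, 3, update dist[i][j] ← min(dist[i][j], dist[i][k] + dist[k][j]). The final matrix gives, for each (i, j), the minimum total weight of any directed path from i to j (possibly empty when i = j).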